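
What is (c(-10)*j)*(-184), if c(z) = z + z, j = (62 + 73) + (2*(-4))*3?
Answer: 408480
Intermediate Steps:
j = 111 (j = 135 - 8*3 = 135 - 24 = 111)
c(z) = 2*z
(c(-10)*j)*(-184) = ((2*(-10))*111)*(-184) = -20*111*(-184) = -2220*(-184) = 408480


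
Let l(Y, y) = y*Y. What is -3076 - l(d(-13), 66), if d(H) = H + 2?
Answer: -2350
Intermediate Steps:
d(H) = 2 + H
l(Y, y) = Y*y
-3076 - l(d(-13), 66) = -3076 - (2 - 13)*66 = -3076 - (-11)*66 = -3076 - 1*(-726) = -3076 + 726 = -2350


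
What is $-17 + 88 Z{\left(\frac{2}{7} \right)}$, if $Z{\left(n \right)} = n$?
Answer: $\frac{57}{7} \approx 8.1429$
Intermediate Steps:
$-17 + 88 Z{\left(\frac{2}{7} \right)} = -17 + 88 \cdot \frac{2}{7} = -17 + \frac{176}{7} = \frac{57}{7}$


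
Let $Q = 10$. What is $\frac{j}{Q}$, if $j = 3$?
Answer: $\frac{3}{10} \approx 0.3$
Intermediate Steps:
$\frac{j}{Q} = \frac{1}{10} \cdot 3 = \frac{3}{10}$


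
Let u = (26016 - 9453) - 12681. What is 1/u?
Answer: 1/3882 ≈ 0.00025760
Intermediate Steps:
u = 3882 (u = 16563 - 12681 = 3882)
1/u = 1/3882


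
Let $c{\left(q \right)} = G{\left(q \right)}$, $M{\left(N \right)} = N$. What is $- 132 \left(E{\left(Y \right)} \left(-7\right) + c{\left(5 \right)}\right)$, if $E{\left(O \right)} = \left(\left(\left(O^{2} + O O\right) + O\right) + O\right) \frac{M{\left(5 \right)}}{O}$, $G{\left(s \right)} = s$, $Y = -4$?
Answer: $-28380$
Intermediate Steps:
$c{\left(q \right)} = q$
$E{\left(O \right)} = \frac{5 \left(2 O + 2 O^{2}\right)}{O}$ ($E{\left(O \right)} = \left(\left(\left(O^{2} + O O\right) + O\right) + O\right) \frac{5}{O} = \left(\left(\left(O^{2} + O^{2}\right) + O\right) + O\right) \frac{5}{O} = \left(\left(2 O^{2} + O\right) + O\right) \frac{5}{O} = \left(\left(O + 2 O^{2}\right) + O\right) \frac{5}{O} = \left(2 O + 2 O^{2}\right) \frac{5}{O} = \frac{5 \left(2 O + 2 O^{2}\right)}{O}$)
$- 132 \left(E{\left(Y \right)} \left(-7\right) + c{\left(5 \right)}\right) = - 132 \left(\left(10 + 10 \left(-4\right)\right) \left(-7\right) + 5\right) = - 132 \left(\left(10 - 40\right) \left(-7\right) + 5\right) = - 132 \left(\left(-30\right) \left(-7\right) + 5\right) = - 132 \left(210 + 5\right) = \left(-132\right) 215 = -28380$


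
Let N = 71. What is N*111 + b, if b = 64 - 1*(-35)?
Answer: 7980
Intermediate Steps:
b = 99 (b = 64 + 35 = 99)
N*111 + b = 71*111 + 99 = 7881 + 99 = 7980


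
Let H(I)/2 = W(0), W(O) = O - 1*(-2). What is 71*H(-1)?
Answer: 284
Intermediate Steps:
W(O) = 2 + O (W(O) = O + 2 = 2 + O)
H(I) = 4 (H(I) = 2*(2 + 0) = 2*2 = 4)
71*H(-1) = 71*4 = 284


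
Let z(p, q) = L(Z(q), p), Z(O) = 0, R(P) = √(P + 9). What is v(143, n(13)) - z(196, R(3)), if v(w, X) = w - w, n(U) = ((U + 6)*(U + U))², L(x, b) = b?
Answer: -196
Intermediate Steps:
R(P) = √(9 + P)
n(U) = 4*U²*(6 + U)² (n(U) = ((6 + U)*(2*U))² = (2*U*(6 + U))² = 4*U²*(6 + U)²)
z(p, q) = p
v(w, X) = 0
v(143, n(13)) - z(196, R(3)) = 0 - 1*196 = 0 - 196 = -196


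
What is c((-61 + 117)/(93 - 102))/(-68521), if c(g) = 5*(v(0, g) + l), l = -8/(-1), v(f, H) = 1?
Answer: -45/68521 ≈ -0.00065673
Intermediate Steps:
l = 8 (l = -8*(-1) = 8)
c(g) = 45 (c(g) = 5*(1 + 8) = 5*9 = 45)
c((-61 + 117)/(93 - 102))/(-68521) = 45/(-68521) = 45*(-1/68521) = -45/68521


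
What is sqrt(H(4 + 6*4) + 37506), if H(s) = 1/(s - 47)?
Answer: sqrt(13539647)/19 ≈ 193.66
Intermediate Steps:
H(s) = 1/(-47 + s)
sqrt(H(4 + 6*4) + 37506) = sqrt(1/(-47 + (4 + 6*4)) + 37506) = sqrt(1/(-47 + (4 + 24)) + 37506) = sqrt(1/(-47 + 28) + 37506) = sqrt(1/(-19) + 37506) = sqrt(-1/19 + 37506) = sqrt(712613/19) = sqrt(13539647)/19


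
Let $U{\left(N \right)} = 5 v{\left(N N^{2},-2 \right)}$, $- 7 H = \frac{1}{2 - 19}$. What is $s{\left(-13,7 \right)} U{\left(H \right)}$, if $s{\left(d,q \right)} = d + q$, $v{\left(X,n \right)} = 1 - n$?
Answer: $-90$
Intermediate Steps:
$H = \frac{1}{119}$ ($H = - \frac{1}{7 \left(2 - 19\right)} = - \frac{1}{7 \left(-17\right)} = \left(- \frac{1}{7}\right) \left(- \frac{1}{17}\right) = \frac{1}{119} \approx 0.0084034$)
$U{\left(N \right)} = 15$ ($U{\left(N \right)} = 5 \left(1 - -2\right) = 5 \left(1 + 2\right) = 5 \cdot 3 = 15$)
$s{\left(-13,7 \right)} U{\left(H \right)} = \left(-13 + 7\right) 15 = \left(-6\right) 15 = -90$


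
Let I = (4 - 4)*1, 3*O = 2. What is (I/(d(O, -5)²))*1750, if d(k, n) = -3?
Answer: 0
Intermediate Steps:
O = ⅔ (O = (⅓)*2 = ⅔ ≈ 0.66667)
I = 0 (I = 0*1 = 0)
(I/(d(O, -5)²))*1750 = (0/((-3)²))*1750 = (0/9)*1750 = (0*(⅑))*1750 = 0*1750 = 0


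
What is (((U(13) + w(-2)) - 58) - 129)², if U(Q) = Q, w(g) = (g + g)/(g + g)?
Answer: 29929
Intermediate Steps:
w(g) = 1 (w(g) = (2*g)/((2*g)) = (2*g)*(1/(2*g)) = 1)
(((U(13) + w(-2)) - 58) - 129)² = (((13 + 1) - 58) - 129)² = ((14 - 58) - 129)² = (-44 - 129)² = (-173)² = 29929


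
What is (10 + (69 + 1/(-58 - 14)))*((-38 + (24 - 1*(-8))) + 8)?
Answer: 5687/36 ≈ 157.97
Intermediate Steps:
(10 + (69 + 1/(-58 - 14)))*((-38 + (24 - 1*(-8))) + 8) = (10 + (69 + 1/(-72)))*((-38 + (24 + 8)) + 8) = (10 + (69 - 1/72))*((-38 + 32) + 8) = (10 + 4967/72)*(-6 + 8) = (5687/72)*2 = 5687/36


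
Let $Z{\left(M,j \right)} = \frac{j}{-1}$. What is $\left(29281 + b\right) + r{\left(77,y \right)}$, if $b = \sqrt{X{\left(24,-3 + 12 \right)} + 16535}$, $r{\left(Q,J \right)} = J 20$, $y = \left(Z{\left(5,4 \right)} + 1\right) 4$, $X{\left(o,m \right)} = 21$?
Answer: $29041 + 2 \sqrt{4139} \approx 29170.0$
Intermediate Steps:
$Z{\left(M,j \right)} = - j$ ($Z{\left(M,j \right)} = j \left(-1\right) = - j$)
$y = -12$ ($y = \left(\left(-1\right) 4 + 1\right) 4 = \left(-4 + 1\right) 4 = \left(-3\right) 4 = -12$)
$r{\left(Q,J \right)} = 20 J$
$b = 2 \sqrt{4139}$ ($b = \sqrt{21 + 16535} = \sqrt{16556} = 2 \sqrt{4139} \approx 128.67$)
$\left(29281 + b\right) + r{\left(77,y \right)} = \left(29281 + 2 \sqrt{4139}\right) + 20 \left(-12\right) = \left(29281 + 2 \sqrt{4139}\right) - 240 = 29041 + 2 \sqrt{4139}$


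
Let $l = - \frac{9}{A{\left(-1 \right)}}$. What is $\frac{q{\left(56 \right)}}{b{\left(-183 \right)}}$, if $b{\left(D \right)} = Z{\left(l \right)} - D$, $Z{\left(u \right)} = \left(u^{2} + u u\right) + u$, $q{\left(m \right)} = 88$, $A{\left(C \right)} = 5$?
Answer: $\frac{550}{1173} \approx 0.46888$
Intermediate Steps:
$l = - \frac{9}{5} \approx -1.8$
$Z{\left(u \right)} = u + 2 u^{2}$ ($Z{\left(u \right)} = \left(u^{2} + u^{2}\right) + u = 2 u^{2} + u = u + 2 u^{2}$)
$b{\left(D \right)} = \frac{117}{25} - D$ ($b{\left(D \right)} = - \frac{9 \left(1 + 2 \left(- \frac{9}{5}\right)\right)}{5} - D = - \frac{9 \left(1 - \frac{18}{5}\right)}{5} - D = \left(- \frac{9}{5}\right) \left(- \frac{13}{5}\right) - D = \frac{117}{25} - D$)
$\frac{q{\left(56 \right)}}{b{\left(-183 \right)}} = \frac{88}{\frac{117}{25} - -183} = \frac{88}{\frac{117}{25} + 183} = \frac{88}{\frac{4692}{25}} = 88 \cdot \frac{25}{4692} = \frac{550}{1173}$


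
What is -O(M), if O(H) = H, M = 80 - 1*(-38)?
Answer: -118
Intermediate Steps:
M = 118 (M = 80 + 38 = 118)
-O(M) = -1*118 = -118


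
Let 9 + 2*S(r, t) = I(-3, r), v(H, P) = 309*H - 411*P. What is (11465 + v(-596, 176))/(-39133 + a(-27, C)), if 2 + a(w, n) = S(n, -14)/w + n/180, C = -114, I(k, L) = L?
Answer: 11026575/1761001 ≈ 6.2615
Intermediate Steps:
v(H, P) = -411*P + 309*H
S(r, t) = -9/2 + r/2
a(w, n) = -2 + n/180 + (-9/2 + n/2)/w (a(w, n) = -2 + ((-9/2 + n/2)/w + n/180) = -2 + (n/180 + (-9/2 + n/2)/w) = -2 + n/180 + (-9/2 + n/2)/w)
(11465 + v(-596, 176))/(-39133 + a(-27, C)) = (11465 + (-411*176 + 309*(-596)))/(-39133 + (1/180)*(-810 + 90*(-114) - 27*(-360 - 114))/(-27)) = (11465 + (-72336 - 184164))/(-39133 + (1/180)*(-1/27)*(-810 - 10260 - 27*(-474))) = (11465 - 256500)/(-39133 + (1/180)*(-1/27)*(-810 - 10260 + 12798)) = -245035/(-39133 + (1/180)*(-1/27)*1728) = -245035/(-39133 - 16/45) = -245035/(-1761001/45) = -245035*(-45/1761001) = 11026575/1761001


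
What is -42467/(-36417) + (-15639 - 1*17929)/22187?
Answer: -280230527/807983979 ≈ -0.34683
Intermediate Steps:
-42467/(-36417) + (-15639 - 1*17929)/22187 = -42467*(-1/36417) + (-15639 - 17929)*(1/22187) = 42467/36417 - 33568*1/22187 = 42467/36417 - 33568/22187 = -280230527/807983979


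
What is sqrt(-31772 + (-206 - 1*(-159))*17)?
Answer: 3*I*sqrt(3619) ≈ 180.47*I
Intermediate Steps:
sqrt(-31772 + (-206 - 1*(-159))*17) = sqrt(-31772 + (-206 + 159)*17) = sqrt(-31772 - 47*17) = sqrt(-31772 - 799) = sqrt(-32571) = 3*I*sqrt(3619)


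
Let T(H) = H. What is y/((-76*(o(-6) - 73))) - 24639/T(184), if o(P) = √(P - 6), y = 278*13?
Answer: -2488205269/18672136 + 1807*I*√3/101479 ≈ -133.26 + 0.030842*I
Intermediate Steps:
y = 3614
o(P) = √(-6 + P)
y/((-76*(o(-6) - 73))) - 24639/T(184) = 3614/((-76*(√(-6 - 6) - 73))) - 24639/184 = 3614/((-76*(√(-12) - 73))) - 24639*1/184 = 3614/((-76*(2*I*√3 - 73))) - 24639/184 = 3614/((-76*(-73 + 2*I*√3))) - 24639/184 = 3614/(5548 - 152*I*√3) - 24639/184 = -24639/184 + 3614/(5548 - 152*I*√3)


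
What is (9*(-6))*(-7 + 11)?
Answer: -216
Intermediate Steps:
(9*(-6))*(-7 + 11) = -54*4 = -216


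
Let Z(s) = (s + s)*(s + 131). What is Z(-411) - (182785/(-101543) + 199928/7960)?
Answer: 23251925405562/101035285 ≈ 2.3014e+5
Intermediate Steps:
Z(s) = 2*s*(131 + s) (Z(s) = (2*s)*(131 + s) = 2*s*(131 + s))
Z(-411) - (182785/(-101543) + 199928/7960) = 2*(-411)*(131 - 411) - (182785/(-101543) + 199928/7960) = 2*(-411)*(-280) - (182785*(-1/101543) + 199928*(1/7960)) = 230160 - (-182785/101543 + 24991/995) = 230160 - 1*2355790038/101035285 = 230160 - 2355790038/101035285 = 23251925405562/101035285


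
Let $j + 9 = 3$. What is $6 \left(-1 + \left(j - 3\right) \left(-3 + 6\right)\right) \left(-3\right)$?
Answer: $504$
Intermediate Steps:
$j = -6$ ($j = -9 + 3 = -6$)
$6 \left(-1 + \left(j - 3\right) \left(-3 + 6\right)\right) \left(-3\right) = 6 \left(-1 + \left(-6 - 3\right) \left(-3 + 6\right)\right) \left(-3\right) = 6 \left(-1 - 27\right) \left(-3\right) = 6 \left(-28\right) \left(-3\right) = \left(-168\right) \left(-3\right) = 504$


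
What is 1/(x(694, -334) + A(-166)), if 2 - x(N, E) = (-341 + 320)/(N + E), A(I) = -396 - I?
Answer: -120/27353 ≈ -0.0043871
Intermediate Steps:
x(N, E) = 2 + 21/(E + N) (x(N, E) = 2 - (-341 + 320)/(N + E) = 2 - (-21)/(E + N) = 2 + 21/(E + N))
1/(x(694, -334) + A(-166)) = 1/((21 + 2*(-334) + 2*694)/(-334 + 694) + (-396 - 1*(-166))) = 1/((21 - 668 + 1388)/360 + (-396 + 166)) = 1/((1/360)*741 - 230) = 1/(247/120 - 230) = 1/(-27353/120) = -120/27353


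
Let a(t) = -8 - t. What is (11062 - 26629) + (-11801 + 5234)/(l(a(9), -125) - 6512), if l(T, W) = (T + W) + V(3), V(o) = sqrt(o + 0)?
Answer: -229732109151/14758571 + 2189*sqrt(3)/14758571 ≈ -15566.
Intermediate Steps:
V(o) = sqrt(o)
l(T, W) = T + W + sqrt(3) (l(T, W) = (T + W) + sqrt(3) = T + W + sqrt(3))
(11062 - 26629) + (-11801 + 5234)/(l(a(9), -125) - 6512) = (11062 - 26629) + (-11801 + 5234)/(((-8 - 1*9) - 125 + sqrt(3)) - 6512) = -15567 - 6567/(((-8 - 9) - 125 + sqrt(3)) - 6512) = -15567 - 6567/((-17 - 125 + sqrt(3)) - 6512) = -15567 - 6567/((-142 + sqrt(3)) - 6512) = -15567 - 6567/(-6654 + sqrt(3))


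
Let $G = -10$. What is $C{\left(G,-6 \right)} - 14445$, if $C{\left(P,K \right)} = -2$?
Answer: $-14447$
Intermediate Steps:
$C{\left(G,-6 \right)} - 14445 = -2 - 14445 = -14447$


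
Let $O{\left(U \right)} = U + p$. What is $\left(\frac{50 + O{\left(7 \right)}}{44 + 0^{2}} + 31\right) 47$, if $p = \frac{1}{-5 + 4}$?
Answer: $\frac{16685}{11} \approx 1516.8$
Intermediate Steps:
$p = -1$ ($p = \frac{1}{-1} = -1$)
$O{\left(U \right)} = -1 + U$ ($O{\left(U \right)} = U - 1 = -1 + U$)
$\left(\frac{50 + O{\left(7 \right)}}{44 + 0^{2}} + 31\right) 47 = \left(\frac{50 + \left(-1 + 7\right)}{44 + 0^{2}} + 31\right) 47 = \left(\frac{50 + 6}{44 + 0} + 31\right) 47 = \left(\frac{56}{44} + 31\right) 47 = \left(56 \cdot \frac{1}{44} + 31\right) 47 = \left(\frac{14}{11} + 31\right) 47 = \frac{355}{11} \cdot 47 = \frac{16685}{11}$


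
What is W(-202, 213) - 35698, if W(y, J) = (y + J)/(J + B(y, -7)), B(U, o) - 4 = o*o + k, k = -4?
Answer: -9352865/262 ≈ -35698.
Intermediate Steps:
B(U, o) = o**2 (B(U, o) = 4 + (o*o - 4) = 4 + (o**2 - 4) = 4 + (-4 + o**2) = o**2)
W(y, J) = (J + y)/(49 + J) (W(y, J) = (y + J)/(J + (-7)**2) = (J + y)/(J + 49) = (J + y)/(49 + J))
W(-202, 213) - 35698 = (213 - 202)/(49 + 213) - 35698 = 11/262 - 35698 = -9352865/262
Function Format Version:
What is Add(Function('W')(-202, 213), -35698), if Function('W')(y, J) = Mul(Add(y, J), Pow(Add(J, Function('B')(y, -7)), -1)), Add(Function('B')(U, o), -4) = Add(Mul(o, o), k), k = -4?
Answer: Rational(-9352865, 262) ≈ -35698.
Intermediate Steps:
Function('B')(U, o) = Pow(o, 2) (Function('B')(U, o) = Add(4, Add(Mul(o, o), -4)) = Add(4, Add(Pow(o, 2), -4)) = Add(4, Add(-4, Pow(o, 2))) = Pow(o, 2))
Function('W')(y, J) = Mul(Pow(Add(49, J), -1), Add(J, y)) (Function('W')(y, J) = Mul(Add(y, J), Pow(Add(J, Pow(-7, 2)), -1)) = Mul(Add(J, y), Pow(Add(J, 49), -1)) = Mul(Add(J, y), Pow(Add(49, J), -1)) = Mul(Pow(Add(49, J), -1), Add(J, y)))
Add(Function('W')(-202, 213), -35698) = Add(Mul(Pow(Add(49, 213), -1), Add(213, -202)), -35698) = Add(Mul(Pow(262, -1), 11), -35698) = Add(Mul(Rational(1, 262), 11), -35698) = Add(Rational(11, 262), -35698) = Rational(-9352865, 262)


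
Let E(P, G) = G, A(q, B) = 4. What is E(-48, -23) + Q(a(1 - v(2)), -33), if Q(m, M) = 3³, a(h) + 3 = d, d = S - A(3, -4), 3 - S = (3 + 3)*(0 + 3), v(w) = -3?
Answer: 4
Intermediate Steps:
S = -15 (S = 3 - (3 + 3)*(0 + 3) = 3 - 6*3 = 3 - 1*18 = 3 - 18 = -15)
d = -19 (d = -15 - 1*4 = -15 - 4 = -19)
a(h) = -22 (a(h) = -3 - 19 = -22)
Q(m, M) = 27
E(-48, -23) + Q(a(1 - v(2)), -33) = -23 + 27 = 4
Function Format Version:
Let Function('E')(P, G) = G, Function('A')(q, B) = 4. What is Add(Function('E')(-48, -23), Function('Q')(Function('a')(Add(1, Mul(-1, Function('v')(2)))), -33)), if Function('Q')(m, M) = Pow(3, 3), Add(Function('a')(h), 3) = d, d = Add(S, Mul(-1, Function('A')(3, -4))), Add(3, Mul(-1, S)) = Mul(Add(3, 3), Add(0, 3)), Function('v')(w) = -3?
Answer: 4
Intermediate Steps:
S = -15 (S = Add(3, Mul(-1, Mul(Add(3, 3), Add(0, 3)))) = Add(3, Mul(-1, Mul(6, 3))) = Add(3, Mul(-1, 18)) = Add(3, -18) = -15)
d = -19 (d = Add(-15, Mul(-1, 4)) = Add(-15, -4) = -19)
Function('a')(h) = -22 (Function('a')(h) = Add(-3, -19) = -22)
Function('Q')(m, M) = 27
Add(Function('E')(-48, -23), Function('Q')(Function('a')(Add(1, Mul(-1, Function('v')(2)))), -33)) = Add(-23, 27) = 4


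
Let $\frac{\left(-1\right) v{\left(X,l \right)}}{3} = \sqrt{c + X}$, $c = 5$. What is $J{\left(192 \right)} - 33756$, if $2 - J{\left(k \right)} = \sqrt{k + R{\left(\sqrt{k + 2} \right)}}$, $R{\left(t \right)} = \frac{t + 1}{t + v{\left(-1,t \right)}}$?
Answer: $-33754 - \frac{\sqrt{-1151 + 193 \sqrt{194}}}{\sqrt{-6 + \sqrt{194}}} \approx -33768.0$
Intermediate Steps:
$v{\left(X,l \right)} = - 3 \sqrt{5 + X}$
$R{\left(t \right)} = \frac{1 + t}{-6 + t}$ ($R{\left(t \right)} = \frac{t + 1}{t - 3 \sqrt{5 - 1}} = \frac{1 + t}{t - 3 \sqrt{4}} = \frac{1 + t}{t - 6} = \frac{1 + t}{-6 + t}$)
$J{\left(k \right)} = 2 - \sqrt{k + \frac{1 + \sqrt{2 + k}}{-6 + \sqrt{2 + k}}}$ ($J{\left(k \right)} = 2 - \sqrt{k + \frac{1 + \sqrt{k + 2}}{-6 + \sqrt{k + 2}}} = 2 - \sqrt{k + \frac{1 + \sqrt{2 + k}}{-6 + \sqrt{2 + k}}}$)
$J{\left(192 \right)} - 33756 = \left(2 - \sqrt{\frac{1 + \sqrt{2 + 192} + 192 \left(-6 + \sqrt{2 + 192}\right)}{-6 + \sqrt{2 + 192}}}\right) - 33756 = \left(2 - \sqrt{\frac{1 + \sqrt{194} + 192 \left(-6 + \sqrt{194}\right)}{-6 + \sqrt{194}}}\right) - 33756 = \left(2 - \sqrt{\frac{1 + \sqrt{194} - \left(1152 - 192 \sqrt{194}\right)}{-6 + \sqrt{194}}}\right) - 33756 = \left(2 - \sqrt{\frac{-1151 + 193 \sqrt{194}}{-6 + \sqrt{194}}}\right) - 33756 = \left(2 - \frac{\sqrt{-1151 + 193 \sqrt{194}}}{\sqrt{-6 + \sqrt{194}}}\right) - 33756 = -33754 - \frac{\sqrt{-1151 + 193 \sqrt{194}}}{\sqrt{-6 + \sqrt{194}}}$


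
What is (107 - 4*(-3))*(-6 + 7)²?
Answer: 119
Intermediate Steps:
(107 - 4*(-3))*(-6 + 7)² = (107 + 12)*1² = 119*1 = 119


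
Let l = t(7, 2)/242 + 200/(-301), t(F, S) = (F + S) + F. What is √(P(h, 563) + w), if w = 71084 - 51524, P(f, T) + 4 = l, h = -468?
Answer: 2*√53595103121/3311 ≈ 139.84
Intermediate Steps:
t(F, S) = S + 2*F
l = -21792/36421 (l = (2 + 2*7)/242 + 200/(-301) = (2 + 14)*(1/242) + 200*(-1/301) = 16*(1/242) - 200/301 = 8/121 - 200/301 = -21792/36421 ≈ -0.59834)
P(f, T) = -167476/36421 (P(f, T) = -4 - 21792/36421 = -167476/36421)
w = 19560
√(P(h, 563) + w) = √(-167476/36421 + 19560) = √(712227284/36421) = 2*√53595103121/3311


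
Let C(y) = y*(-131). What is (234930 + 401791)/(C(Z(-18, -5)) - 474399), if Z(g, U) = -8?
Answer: -636721/473351 ≈ -1.3451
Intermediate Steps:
C(y) = -131*y
(234930 + 401791)/(C(Z(-18, -5)) - 474399) = (234930 + 401791)/(-131*(-8) - 474399) = 636721/(1048 - 474399) = 636721/(-473351) = 636721*(-1/473351) = -636721/473351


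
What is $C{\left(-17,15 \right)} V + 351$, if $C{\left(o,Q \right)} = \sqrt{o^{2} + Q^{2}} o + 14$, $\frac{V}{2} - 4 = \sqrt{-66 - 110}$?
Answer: $351 + 8 \left(1 + i \sqrt{11}\right) \left(14 - 17 \sqrt{514}\right) \approx -2620.3 - 9854.8 i$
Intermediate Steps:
$V = 8 + 8 i \sqrt{11}$ ($V = 8 + 2 \sqrt{-66 - 110} = 8 + 2 \sqrt{-176} = 8 + 2 \cdot 4 i \sqrt{11} = 8 + 8 i \sqrt{11} \approx 8.0 + 26.533 i$)
$C{\left(o,Q \right)} = 14 + o \sqrt{Q^{2} + o^{2}}$ ($C{\left(o,Q \right)} = \sqrt{Q^{2} + o^{2}} o + 14 = o \sqrt{Q^{2} + o^{2}} + 14 = 14 + o \sqrt{Q^{2} + o^{2}}$)
$C{\left(-17,15 \right)} V + 351 = \left(14 - 17 \sqrt{15^{2} + \left(-17\right)^{2}}\right) \left(8 + 8 i \sqrt{11}\right) + 351 = \left(14 - 17 \sqrt{225 + 289}\right) \left(8 + 8 i \sqrt{11}\right) + 351 = \left(14 - 17 \sqrt{514}\right) \left(8 + 8 i \sqrt{11}\right) + 351 = \left(8 + 8 i \sqrt{11}\right) \left(14 - 17 \sqrt{514}\right) + 351 = 351 + \left(8 + 8 i \sqrt{11}\right) \left(14 - 17 \sqrt{514}\right)$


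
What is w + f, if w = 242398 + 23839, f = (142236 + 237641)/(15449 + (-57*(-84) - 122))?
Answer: 5355737132/20115 ≈ 2.6626e+5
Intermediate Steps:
f = 379877/20115 (f = 379877/(15449 + (4788 - 122)) = 379877/(15449 + 4666) = 379877/20115 ≈ 18.885)
w = 266237
w + f = 266237 + 379877/20115 = 5355737132/20115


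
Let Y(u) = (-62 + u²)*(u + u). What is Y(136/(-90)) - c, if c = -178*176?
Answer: 2871209936/91125 ≈ 31508.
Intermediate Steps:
Y(u) = 2*u*(-62 + u²) (Y(u) = (-62 + u²)*(2*u) = 2*u*(-62 + u²))
c = -31328
Y(136/(-90)) - c = 2*(136/(-90))*(-62 + (136/(-90))²) - 1*(-31328) = 2*(136*(-1/90))*(-62 + (136*(-1/90))²) + 31328 = 2*(-68/45)*(-62 + (-68/45)²) + 31328 = 2*(-68/45)*(-62 + 4624/2025) + 31328 = 2*(-68/45)*(-120926/2025) + 31328 = 16445936/91125 + 31328 = 2871209936/91125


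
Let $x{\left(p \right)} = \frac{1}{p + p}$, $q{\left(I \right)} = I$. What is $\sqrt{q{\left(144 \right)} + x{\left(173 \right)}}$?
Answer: $\frac{5 \sqrt{689578}}{346} \approx 12.0$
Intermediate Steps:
$x{\left(p \right)} = \frac{1}{2 p}$
$\sqrt{q{\left(144 \right)} + x{\left(173 \right)}} = \sqrt{144 + \frac{1}{2 \cdot 173}} = \sqrt{144 + \frac{1}{2} \cdot \frac{1}{173}} = \sqrt{144 + \frac{1}{346}} = \sqrt{\frac{49825}{346}} = \frac{5 \sqrt{689578}}{346}$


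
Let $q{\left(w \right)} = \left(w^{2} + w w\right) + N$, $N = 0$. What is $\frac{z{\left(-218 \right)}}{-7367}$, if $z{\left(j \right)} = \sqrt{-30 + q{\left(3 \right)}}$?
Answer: $- \frac{2 i \sqrt{3}}{7367} \approx - 0.00047022 i$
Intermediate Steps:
$q{\left(w \right)} = 2 w^{2}$ ($q{\left(w \right)} = \left(w^{2} + w w\right) + 0 = \left(w^{2} + w^{2}\right) + 0 = 2 w^{2} + 0 = 2 w^{2}$)
$z{\left(j \right)} = 2 i \sqrt{3}$ ($z{\left(j \right)} = \sqrt{-30 + 2 \cdot 3^{2}} = \sqrt{-30 + 2 \cdot 9} = \sqrt{-30 + 18} = \sqrt{-12} = 2 i \sqrt{3}$)
$\frac{z{\left(-218 \right)}}{-7367} = \frac{2 i \sqrt{3}}{-7367} = 2 i \sqrt{3} \left(- \frac{1}{7367}\right) = - \frac{2 i \sqrt{3}}{7367}$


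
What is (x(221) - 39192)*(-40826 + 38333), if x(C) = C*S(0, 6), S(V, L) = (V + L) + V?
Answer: 94399938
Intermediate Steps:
S(V, L) = L + 2*V (S(V, L) = (L + V) + V = L + 2*V)
x(C) = 6*C (x(C) = C*(6 + 2*0) = C*(6 + 0) = C*6 = 6*C)
(x(221) - 39192)*(-40826 + 38333) = (6*221 - 39192)*(-40826 + 38333) = (1326 - 39192)*(-2493) = -37866*(-2493) = 94399938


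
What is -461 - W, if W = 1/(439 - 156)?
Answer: -130464/283 ≈ -461.00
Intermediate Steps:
W = 1/283 ≈ 0.0035336
-461 - W = -461 - 1*1/283 = -461 - 1/283 = -130464/283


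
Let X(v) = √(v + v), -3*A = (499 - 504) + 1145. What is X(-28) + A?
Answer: -380 + 2*I*√14 ≈ -380.0 + 7.4833*I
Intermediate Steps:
A = -380 (A = -((499 - 504) + 1145)/3 = -(-5 + 1145)/3 = -⅓*1140 = -380)
X(v) = √2*√v (X(v) = √(2*v) = √2*√v)
X(-28) + A = √2*√(-28) - 380 = √2*(2*I*√7) - 380 = 2*I*√14 - 380 = -380 + 2*I*√14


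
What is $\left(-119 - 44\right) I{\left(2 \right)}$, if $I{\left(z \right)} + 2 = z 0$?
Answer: $326$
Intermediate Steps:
$I{\left(z \right)} = -2$ ($I{\left(z \right)} = -2 + z 0 = -2 + 0 = -2$)
$\left(-119 - 44\right) I{\left(2 \right)} = \left(-119 - 44\right) \left(-2\right) = \left(-163\right) \left(-2\right) = 326$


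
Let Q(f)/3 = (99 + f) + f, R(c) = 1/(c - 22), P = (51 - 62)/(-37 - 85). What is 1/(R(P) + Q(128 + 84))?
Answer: 2673/4193815 ≈ 0.00063737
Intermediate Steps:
P = 11/122 (P = -11/(-122) = -11*(-1/122) = 11/122 ≈ 0.090164)
R(c) = 1/(-22 + c)
Q(f) = 297 + 6*f (Q(f) = 3*((99 + f) + f) = 3*(99 + 2*f) = 297 + 6*f)
1/(R(P) + Q(128 + 84)) = 1/(1/(-22 + 11/122) + (297 + 6*(128 + 84))) = 1/(1/(-2673/122) + (297 + 6*212)) = 1/(-122/2673 + (297 + 1272)) = 1/(-122/2673 + 1569) = 1/(4193815/2673) = 2673/4193815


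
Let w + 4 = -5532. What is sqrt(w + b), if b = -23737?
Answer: I*sqrt(29273) ≈ 171.09*I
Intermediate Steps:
w = -5536 (w = -4 - 5532 = -5536)
sqrt(w + b) = sqrt(-5536 - 23737) = sqrt(-29273) = I*sqrt(29273)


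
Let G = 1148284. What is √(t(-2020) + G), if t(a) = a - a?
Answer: 2*√287071 ≈ 1071.6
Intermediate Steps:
t(a) = 0
√(t(-2020) + G) = √(0 + 1148284) = √1148284 = 2*√287071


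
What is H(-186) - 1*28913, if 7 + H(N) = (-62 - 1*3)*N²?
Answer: -2277660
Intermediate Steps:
H(N) = -7 - 65*N² (H(N) = -7 + (-62 - 1*3)*N² = -7 + (-62 - 3)*N² = -7 - 65*N²)
H(-186) - 1*28913 = (-7 - 65*(-186)²) - 1*28913 = (-7 - 65*34596) - 28913 = (-7 - 2248740) - 28913 = -2248747 - 28913 = -2277660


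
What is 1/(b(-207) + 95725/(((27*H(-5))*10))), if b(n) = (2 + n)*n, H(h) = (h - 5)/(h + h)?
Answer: 54/2310635 ≈ 2.3370e-5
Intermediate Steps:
H(h) = (-5 + h)/(2*h) (H(h) = (-5 + h)/((2*h)) = (-5 + h)*(1/(2*h)) = (-5 + h)/(2*h))
b(n) = n*(2 + n)
1/(b(-207) + 95725/(((27*H(-5))*10))) = 1/(-207*(2 - 207) + 95725/(((27*((½)*(-5 - 5)/(-5)))*10))) = 1/(-207*(-205) + 95725/(((27*((½)*(-⅕)*(-10)))*10))) = 1/(42435 + 95725/(((27*1)*10))) = 1/(42435 + 95725/((27*10))) = 1/(42435 + 95725/270) = 1/(42435 + 95725*(1/270)) = 1/(42435 + 19145/54) = 1/(2310635/54) = 54/2310635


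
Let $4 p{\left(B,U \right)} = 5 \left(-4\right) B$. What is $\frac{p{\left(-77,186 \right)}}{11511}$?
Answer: $\frac{385}{11511} \approx 0.033446$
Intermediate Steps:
$p{\left(B,U \right)} = - 5 B$ ($p{\left(B,U \right)} = \frac{5 \left(-4\right) B}{4} = \frac{\left(-20\right) B}{4} = - 5 B$)
$\frac{p{\left(-77,186 \right)}}{11511} = \frac{\left(-5\right) \left(-77\right)}{11511} = 385 \cdot \frac{1}{11511} = \frac{385}{11511}$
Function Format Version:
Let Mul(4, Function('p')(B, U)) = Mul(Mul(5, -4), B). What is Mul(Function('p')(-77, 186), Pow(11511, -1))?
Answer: Rational(385, 11511) ≈ 0.033446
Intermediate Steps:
Function('p')(B, U) = Mul(-5, B) (Function('p')(B, U) = Mul(Rational(1, 4), Mul(Mul(5, -4), B)) = Mul(Rational(1, 4), Mul(-20, B)) = Mul(-5, B))
Mul(Function('p')(-77, 186), Pow(11511, -1)) = Mul(Mul(-5, -77), Pow(11511, -1)) = Mul(385, Rational(1, 11511)) = Rational(385, 11511)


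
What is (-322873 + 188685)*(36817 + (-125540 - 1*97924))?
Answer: 25045787636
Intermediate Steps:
(-322873 + 188685)*(36817 + (-125540 - 1*97924)) = -134188*(36817 + (-125540 - 97924)) = -134188*(36817 - 223464) = -134188*(-186647) = 25045787636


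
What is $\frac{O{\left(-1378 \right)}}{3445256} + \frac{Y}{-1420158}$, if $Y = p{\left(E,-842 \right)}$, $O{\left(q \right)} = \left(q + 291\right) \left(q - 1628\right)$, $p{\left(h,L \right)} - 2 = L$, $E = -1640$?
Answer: $\frac{386940960293}{407733989204} \approx 0.949$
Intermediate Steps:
$p{\left(h,L \right)} = 2 + L$
$O{\left(q \right)} = \left(-1628 + q\right) \left(291 + q\right)$ ($O{\left(q \right)} = \left(291 + q\right) \left(-1628 + q\right) = \left(-1628 + q\right) \left(291 + q\right)$)
$Y = -840$ ($Y = 2 - 842 = -840$)
$\frac{O{\left(-1378 \right)}}{3445256} + \frac{Y}{-1420158} = \frac{-473748 + \left(-1378\right)^{2} - -1842386}{3445256} - \frac{840}{-1420158} = \left(-473748 + 1898884 + 1842386\right) \frac{1}{3445256} - - \frac{140}{236693} = 3267522 \cdot \frac{1}{3445256} + \frac{140}{236693} = \frac{1633761}{1722628} + \frac{140}{236693} = \frac{386940960293}{407733989204}$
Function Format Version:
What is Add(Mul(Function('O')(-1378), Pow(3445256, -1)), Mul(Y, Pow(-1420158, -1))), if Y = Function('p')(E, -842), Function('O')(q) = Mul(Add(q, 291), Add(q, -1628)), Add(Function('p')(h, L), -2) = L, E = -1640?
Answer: Rational(386940960293, 407733989204) ≈ 0.94900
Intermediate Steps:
Function('p')(h, L) = Add(2, L)
Function('O')(q) = Mul(Add(-1628, q), Add(291, q)) (Function('O')(q) = Mul(Add(291, q), Add(-1628, q)) = Mul(Add(-1628, q), Add(291, q)))
Y = -840 (Y = Add(2, -842) = -840)
Add(Mul(Function('O')(-1378), Pow(3445256, -1)), Mul(Y, Pow(-1420158, -1))) = Add(Mul(Add(-473748, Pow(-1378, 2), Mul(-1337, -1378)), Pow(3445256, -1)), Mul(-840, Pow(-1420158, -1))) = Add(Mul(Add(-473748, 1898884, 1842386), Rational(1, 3445256)), Mul(-840, Rational(-1, 1420158))) = Add(Mul(3267522, Rational(1, 3445256)), Rational(140, 236693)) = Add(Rational(1633761, 1722628), Rational(140, 236693)) = Rational(386940960293, 407733989204)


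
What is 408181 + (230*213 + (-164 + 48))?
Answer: 457055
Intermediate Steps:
408181 + (230*213 + (-164 + 48)) = 408181 + (48990 - 116) = 408181 + 48874 = 457055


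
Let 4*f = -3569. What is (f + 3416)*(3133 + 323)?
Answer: 8722080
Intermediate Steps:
f = -3569/4 (f = (¼)*(-3569) = -3569/4 ≈ -892.25)
(f + 3416)*(3133 + 323) = (-3569/4 + 3416)*(3133 + 323) = (10095/4)*3456 = 8722080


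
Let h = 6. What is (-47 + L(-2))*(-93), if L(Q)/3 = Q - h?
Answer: 6603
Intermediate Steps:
L(Q) = -18 + 3*Q (L(Q) = 3*(Q - 1*6) = 3*(Q - 6) = 3*(-6 + Q) = -18 + 3*Q)
(-47 + L(-2))*(-93) = (-47 + (-18 + 3*(-2)))*(-93) = (-47 + (-18 - 6))*(-93) = (-47 - 24)*(-93) = -71*(-93) = 6603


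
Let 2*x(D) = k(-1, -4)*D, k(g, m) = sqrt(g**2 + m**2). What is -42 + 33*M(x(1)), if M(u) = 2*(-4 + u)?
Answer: -306 + 33*sqrt(17) ≈ -169.94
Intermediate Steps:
x(D) = D*sqrt(17)/2 (x(D) = (sqrt((-1)**2 + (-4)**2)*D)/2 = (sqrt(1 + 16)*D)/2 = (sqrt(17)*D)/2 = (D*sqrt(17))/2 = D*sqrt(17)/2)
M(u) = -8 + 2*u
-42 + 33*M(x(1)) = -42 + 33*(-8 + 2*((1/2)*1*sqrt(17))) = -42 + 33*(-8 + 2*(sqrt(17)/2)) = -42 + 33*(-8 + sqrt(17)) = -42 + (-264 + 33*sqrt(17)) = -306 + 33*sqrt(17)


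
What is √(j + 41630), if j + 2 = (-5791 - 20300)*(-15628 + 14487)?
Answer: √29811459 ≈ 5460.0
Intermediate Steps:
j = 29769829 (j = -2 + (-5791 - 20300)*(-15628 + 14487) = -2 - 26091*(-1141) = -2 + 29769831 = 29769829)
√(j + 41630) = √(29769829 + 41630) = √29811459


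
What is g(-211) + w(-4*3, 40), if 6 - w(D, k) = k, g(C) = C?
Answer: -245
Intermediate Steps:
w(D, k) = 6 - k
g(-211) + w(-4*3, 40) = -211 + (6 - 1*40) = -211 + (6 - 40) = -211 - 34 = -245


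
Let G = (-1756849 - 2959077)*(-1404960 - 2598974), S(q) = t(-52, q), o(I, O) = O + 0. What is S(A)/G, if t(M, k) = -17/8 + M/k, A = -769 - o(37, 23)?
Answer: -1631/14954747110684128 ≈ -1.0906e-13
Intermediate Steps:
o(I, O) = O
A = -792 (A = -769 - 1*23 = -769 - 23 = -792)
t(M, k) = -17/8 + M/k (t(M, k) = -17*⅛ + M/k = -17/8 + M/k)
S(q) = -17/8 - 52/q
G = 18882256452884 (G = -4715926*(-4003934) = 18882256452884)
S(A)/G = (-17/8 - 52/(-792))/18882256452884 = (-17/8 - 52*(-1/792))*(1/18882256452884) = (-17/8 + 13/198)*(1/18882256452884) = -1631/792*1/18882256452884 = -1631/14954747110684128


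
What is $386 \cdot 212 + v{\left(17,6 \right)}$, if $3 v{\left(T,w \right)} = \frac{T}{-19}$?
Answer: $\frac{4664407}{57} \approx 81832.0$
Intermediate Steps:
$v{\left(T,w \right)} = - \frac{T}{57}$ ($v{\left(T,w \right)} = \frac{T \frac{1}{-19}}{3} = \frac{T \left(- \frac{1}{19}\right)}{3} = \frac{\left(- \frac{1}{19}\right) T}{3} = - \frac{T}{57}$)
$386 \cdot 212 + v{\left(17,6 \right)} = 386 \cdot 212 - \frac{17}{57} = 81832 - \frac{17}{57} = \frac{4664407}{57}$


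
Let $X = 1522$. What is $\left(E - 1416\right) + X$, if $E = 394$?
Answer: $500$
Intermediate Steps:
$\left(E - 1416\right) + X = \left(394 - 1416\right) + 1522 = -1022 + 1522 = 500$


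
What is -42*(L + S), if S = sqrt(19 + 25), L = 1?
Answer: -42 - 84*sqrt(11) ≈ -320.60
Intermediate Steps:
S = 2*sqrt(11) (S = sqrt(44) = 2*sqrt(11) ≈ 6.6332)
-42*(L + S) = -42*(1 + 2*sqrt(11)) = -42 - 84*sqrt(11)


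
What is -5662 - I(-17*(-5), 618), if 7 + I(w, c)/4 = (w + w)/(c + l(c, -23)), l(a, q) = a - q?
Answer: -7093886/1259 ≈ -5634.5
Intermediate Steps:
I(w, c) = -28 + 8*w/(23 + 2*c) (I(w, c) = -28 + 4*((w + w)/(c + (c - 1*(-23)))) = -28 + 4*((2*w)/(c + (c + 23))) = -28 + 4*((2*w)/(c + (23 + c))) = -28 + 4*((2*w)/(23 + 2*c)) = -28 + 4*(2*w/(23 + 2*c)) = -28 + 8*w/(23 + 2*c))
-5662 - I(-17*(-5), 618) = -5662 - 4*(-161 - 14*618 + 2*(-17*(-5)))/(23 + 2*618) = -5662 - 4*(-161 - 8652 + 2*85)/(23 + 1236) = -5662 - 4*(-161 - 8652 + 170)/1259 = -5662 - 4*(-8643)/1259 = -5662 - 1*(-34572/1259) = -5662 + 34572/1259 = -7093886/1259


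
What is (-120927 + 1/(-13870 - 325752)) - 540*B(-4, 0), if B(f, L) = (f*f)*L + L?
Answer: -41069469595/339622 ≈ -1.2093e+5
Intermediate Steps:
B(f, L) = L + L*f**2 (B(f, L) = f**2*L + L = L*f**2 + L = L + L*f**2)
(-120927 + 1/(-13870 - 325752)) - 540*B(-4, 0) = (-120927 + 1/(-13870 - 325752)) - 0*(1 + (-4)**2) = (-120927 + 1/(-339622)) - 0*(1 + 16) = (-120927 - 1/339622) - 0*17 = -41069469595/339622 - 540*0 = -41069469595/339622 + 0 = -41069469595/339622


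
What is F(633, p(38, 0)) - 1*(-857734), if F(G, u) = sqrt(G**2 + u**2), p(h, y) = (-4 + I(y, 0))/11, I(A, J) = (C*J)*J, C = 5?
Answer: 857734 + sqrt(48483385)/11 ≈ 8.5837e+5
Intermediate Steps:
I(A, J) = 5*J**2 (I(A, J) = (5*J)*J = 5*J**2)
p(h, y) = -4/11 (p(h, y) = (-4 + 5*0**2)/11 = (-4 + 5*0)*(1/11) = (-4 + 0)*(1/11) = -4*1/11 = -4/11)
F(633, p(38, 0)) - 1*(-857734) = sqrt(633**2 + (-4/11)**2) - 1*(-857734) = sqrt(400689 + 16/121) + 857734 = sqrt(48483385/121) + 857734 = sqrt(48483385)/11 + 857734 = 857734 + sqrt(48483385)/11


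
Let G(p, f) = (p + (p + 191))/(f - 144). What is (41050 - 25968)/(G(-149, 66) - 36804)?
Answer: -1176396/2870605 ≈ -0.40981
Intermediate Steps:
G(p, f) = (191 + 2*p)/(-144 + f) (G(p, f) = (p + (191 + p))/(-144 + f) = (191 + 2*p)/(-144 + f))
(41050 - 25968)/(G(-149, 66) - 36804) = (41050 - 25968)/((191 + 2*(-149))/(-144 + 66) - 36804) = 15082/((191 - 298)/(-78) - 36804) = 15082/(-1/78*(-107) - 36804) = 15082/(107/78 - 36804) = 15082/(-2870605/78) = 15082*(-78/2870605) = -1176396/2870605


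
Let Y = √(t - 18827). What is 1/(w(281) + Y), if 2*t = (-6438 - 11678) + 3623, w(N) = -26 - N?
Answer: -614/240645 - I*√104294/240645 ≈ -0.0025515 - 0.001342*I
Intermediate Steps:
t = -14493/2 (t = ((-6438 - 11678) + 3623)/2 = (-18116 + 3623)/2 = (½)*(-14493) = -14493/2 ≈ -7246.5)
Y = I*√104294/2 (Y = √(-14493/2 - 18827) = √(-52147/2) = I*√104294/2 ≈ 161.47*I)
1/(w(281) + Y) = 1/((-26 - 1*281) + I*√104294/2) = 1/((-26 - 281) + I*√104294/2) = 1/(-307 + I*√104294/2)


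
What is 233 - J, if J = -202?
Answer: 435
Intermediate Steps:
233 - J = 233 - 1*(-202) = 233 + 202 = 435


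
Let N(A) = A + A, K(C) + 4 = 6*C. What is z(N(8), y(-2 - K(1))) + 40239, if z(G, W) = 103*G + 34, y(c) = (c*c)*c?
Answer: 41921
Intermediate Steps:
K(C) = -4 + 6*C
N(A) = 2*A
y(c) = c**3 (y(c) = c**2*c = c**3)
z(G, W) = 34 + 103*G
z(N(8), y(-2 - K(1))) + 40239 = (34 + 103*(2*8)) + 40239 = (34 + 103*16) + 40239 = (34 + 1648) + 40239 = 1682 + 40239 = 41921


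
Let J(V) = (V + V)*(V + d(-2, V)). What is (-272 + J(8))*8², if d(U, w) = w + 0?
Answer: -1024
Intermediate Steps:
d(U, w) = w
J(V) = 4*V² (J(V) = (V + V)*(V + V) = (2*V)*(2*V) = 4*V²)
(-272 + J(8))*8² = (-272 + 4*8²)*8² = (-272 + 4*64)*64 = (-272 + 256)*64 = -16*64 = -1024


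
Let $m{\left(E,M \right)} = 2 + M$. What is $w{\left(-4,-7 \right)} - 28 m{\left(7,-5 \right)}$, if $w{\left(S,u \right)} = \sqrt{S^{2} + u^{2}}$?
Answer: $84 + \sqrt{65} \approx 92.062$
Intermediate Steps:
$w{\left(-4,-7 \right)} - 28 m{\left(7,-5 \right)} = \sqrt{\left(-4\right)^{2} + \left(-7\right)^{2}} - 28 \left(2 - 5\right) = \sqrt{16 + 49} - -84 = \sqrt{65} + 84 = 84 + \sqrt{65}$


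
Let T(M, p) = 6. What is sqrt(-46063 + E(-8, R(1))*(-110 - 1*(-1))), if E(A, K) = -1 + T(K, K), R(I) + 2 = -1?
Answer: 4*I*sqrt(2913) ≈ 215.89*I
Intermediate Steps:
R(I) = -3 (R(I) = -2 - 1 = -3)
E(A, K) = 5 (E(A, K) = -1 + 6 = 5)
sqrt(-46063 + E(-8, R(1))*(-110 - 1*(-1))) = sqrt(-46063 + 5*(-110 - 1*(-1))) = sqrt(-46063 + 5*(-110 + 1)) = sqrt(-46063 + 5*(-109)) = sqrt(-46063 - 545) = sqrt(-46608) = 4*I*sqrt(2913)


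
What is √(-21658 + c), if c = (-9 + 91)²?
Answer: I*√14934 ≈ 122.2*I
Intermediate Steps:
c = 6724 (c = 82² = 6724)
√(-21658 + c) = √(-21658 + 6724) = √(-14934) = I*√14934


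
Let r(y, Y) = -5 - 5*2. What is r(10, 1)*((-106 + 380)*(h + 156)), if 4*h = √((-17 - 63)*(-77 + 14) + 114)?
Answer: -641160 - 2055*√5154/2 ≈ -7.1493e+5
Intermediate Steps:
h = √5154/4 (h = √((-17 - 63)*(-77 + 14) + 114)/4 = √(-80*(-63) + 114)/4 = √(5040 + 114)/4 = √5154/4 ≈ 17.948)
r(y, Y) = -15 (r(y, Y) = -5 - 10 = -15)
r(10, 1)*((-106 + 380)*(h + 156)) = -15*(-106 + 380)*(√5154/4 + 156) = -4110*(156 + √5154/4) = -15*(42744 + 137*√5154/2) = -641160 - 2055*√5154/2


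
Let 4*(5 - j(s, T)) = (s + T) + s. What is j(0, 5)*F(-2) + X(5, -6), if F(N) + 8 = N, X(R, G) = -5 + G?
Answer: -97/2 ≈ -48.500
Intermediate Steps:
F(N) = -8 + N
j(s, T) = 5 - s/2 - T/4 (j(s, T) = 5 - ((s + T) + s)/4 = 5 - ((T + s) + s)/4 = 5 - (T + 2*s)/4 = 5 + (-s/2 - T/4) = 5 - s/2 - T/4)
j(0, 5)*F(-2) + X(5, -6) = (5 - ½*0 - ¼*5)*(-8 - 2) + (-5 - 6) = (5 + 0 - 5/4)*(-10) - 11 = (15/4)*(-10) - 11 = -75/2 - 11 = -97/2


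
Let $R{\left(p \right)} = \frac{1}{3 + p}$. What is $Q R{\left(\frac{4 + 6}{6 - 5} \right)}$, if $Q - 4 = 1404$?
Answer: $\frac{1408}{13} \approx 108.31$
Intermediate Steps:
$Q = 1408$ ($Q = 4 + 1404 = 1408$)
$Q R{\left(\frac{4 + 6}{6 - 5} \right)} = \frac{1408}{3 + \frac{4 + 6}{6 - 5}} = \frac{1408}{3 + \frac{10}{1}} = \frac{1408}{3 + 10 \cdot 1} = \frac{1408}{3 + 10} = \frac{1408}{13}$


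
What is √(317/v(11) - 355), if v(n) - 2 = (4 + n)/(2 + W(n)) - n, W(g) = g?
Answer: I*√4113762/102 ≈ 19.885*I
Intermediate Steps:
v(n) = 2 - n + (4 + n)/(2 + n) (v(n) = 2 + ((4 + n)/(2 + n) - n) = 2 + (-n + (4 + n)/(2 + n)) = 2 - n + (4 + n)/(2 + n))
√(317/v(11) - 355) = √(317/(((8 + 11 - 1*11²)/(2 + 11))) - 355) = √(317/(((8 + 11 - 1*121)/13)) - 355) = √(317/(((8 + 11 - 121)/13)) - 355) = √(317/(((1/13)*(-102))) - 355) = √(317/(-102/13) - 355) = √(317*(-13/102) - 355) = √(-4121/102 - 355) = √(-40331/102) = I*√4113762/102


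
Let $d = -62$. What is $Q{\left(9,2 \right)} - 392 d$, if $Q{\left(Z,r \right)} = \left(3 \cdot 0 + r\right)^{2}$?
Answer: $24308$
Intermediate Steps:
$Q{\left(Z,r \right)} = r^{2}$ ($Q{\left(Z,r \right)} = \left(0 + r\right)^{2} = r^{2}$)
$Q{\left(9,2 \right)} - 392 d = 2^{2} - -24304 = 4 + 24304 = 24308$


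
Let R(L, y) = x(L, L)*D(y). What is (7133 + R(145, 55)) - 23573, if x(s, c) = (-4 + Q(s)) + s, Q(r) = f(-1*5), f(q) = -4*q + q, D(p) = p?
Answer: -7860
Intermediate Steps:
f(q) = -3*q
Q(r) = 15 (Q(r) = -(-3)*5 = -3*(-5) = 15)
x(s, c) = 11 + s (x(s, c) = (-4 + 15) + s = 11 + s)
R(L, y) = y*(11 + L) (R(L, y) = (11 + L)*y = y*(11 + L))
(7133 + R(145, 55)) - 23573 = (7133 + 55*(11 + 145)) - 23573 = (7133 + 55*156) - 23573 = (7133 + 8580) - 23573 = 15713 - 23573 = -7860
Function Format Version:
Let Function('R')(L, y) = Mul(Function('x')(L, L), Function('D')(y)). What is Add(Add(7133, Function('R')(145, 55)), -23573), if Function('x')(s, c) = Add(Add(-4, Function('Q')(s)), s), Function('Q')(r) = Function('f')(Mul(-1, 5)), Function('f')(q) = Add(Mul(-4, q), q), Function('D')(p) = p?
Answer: -7860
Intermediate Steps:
Function('f')(q) = Mul(-3, q)
Function('Q')(r) = 15 (Function('Q')(r) = Mul(-3, Mul(-1, 5)) = Mul(-3, -5) = 15)
Function('x')(s, c) = Add(11, s) (Function('x')(s, c) = Add(Add(-4, 15), s) = Add(11, s))
Function('R')(L, y) = Mul(y, Add(11, L)) (Function('R')(L, y) = Mul(Add(11, L), y) = Mul(y, Add(11, L)))
Add(Add(7133, Function('R')(145, 55)), -23573) = Add(Add(7133, Mul(55, Add(11, 145))), -23573) = Add(Add(7133, Mul(55, 156)), -23573) = Add(Add(7133, 8580), -23573) = Add(15713, -23573) = -7860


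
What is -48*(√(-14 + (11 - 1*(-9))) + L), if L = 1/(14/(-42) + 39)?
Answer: -36/29 - 48*√6 ≈ -118.82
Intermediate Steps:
L = 3/116 (L = 1/(14*(-1/42) + 39) = 1/(-⅓ + 39) = 1/(116/3) = 3/116 ≈ 0.025862)
-48*(√(-14 + (11 - 1*(-9))) + L) = -48*(√(-14 + (11 - 1*(-9))) + 3/116) = -48*(√(-14 + (11 + 9)) + 3/116) = -48*(√(-14 + 20) + 3/116) = -48*(√6 + 3/116) = -48*(3/116 + √6) = -36/29 - 48*√6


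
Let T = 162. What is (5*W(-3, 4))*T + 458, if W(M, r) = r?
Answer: 3698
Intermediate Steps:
(5*W(-3, 4))*T + 458 = (5*4)*162 + 458 = 20*162 + 458 = 3240 + 458 = 3698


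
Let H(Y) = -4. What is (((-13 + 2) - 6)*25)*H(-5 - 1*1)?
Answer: 1700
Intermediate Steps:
(((-13 + 2) - 6)*25)*H(-5 - 1*1) = (((-13 + 2) - 6)*25)*(-4) = ((-11 - 6)*25)*(-4) = -17*25*(-4) = -425*(-4) = 1700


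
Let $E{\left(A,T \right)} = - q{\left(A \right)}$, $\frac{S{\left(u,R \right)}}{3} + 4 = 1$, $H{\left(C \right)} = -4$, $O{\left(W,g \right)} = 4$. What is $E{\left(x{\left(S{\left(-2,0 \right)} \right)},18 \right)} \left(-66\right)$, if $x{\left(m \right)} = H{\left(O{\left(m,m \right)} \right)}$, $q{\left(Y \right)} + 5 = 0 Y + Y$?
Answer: $-594$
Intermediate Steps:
$q{\left(Y \right)} = -5 + Y$ ($q{\left(Y \right)} = -5 + \left(0 Y + Y\right) = -5 + \left(0 + Y\right) = -5 + Y$)
$S{\left(u,R \right)} = -9$ ($S{\left(u,R \right)} = -12 + 3 \cdot 1 = -12 + 3 = -9$)
$x{\left(m \right)} = -4$
$E{\left(A,T \right)} = 5 - A$ ($E{\left(A,T \right)} = - (-5 + A) = 5 - A$)
$E{\left(x{\left(S{\left(-2,0 \right)} \right)},18 \right)} \left(-66\right) = \left(5 - -4\right) \left(-66\right) = \left(5 + 4\right) \left(-66\right) = 9 \left(-66\right) = -594$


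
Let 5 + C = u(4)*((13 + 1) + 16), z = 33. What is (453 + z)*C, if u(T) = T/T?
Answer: 12150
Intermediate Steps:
u(T) = 1
C = 25 (C = -5 + 1*((13 + 1) + 16) = -5 + 1*(14 + 16) = -5 + 1*30 = -5 + 30 = 25)
(453 + z)*C = (453 + 33)*25 = 486*25 = 12150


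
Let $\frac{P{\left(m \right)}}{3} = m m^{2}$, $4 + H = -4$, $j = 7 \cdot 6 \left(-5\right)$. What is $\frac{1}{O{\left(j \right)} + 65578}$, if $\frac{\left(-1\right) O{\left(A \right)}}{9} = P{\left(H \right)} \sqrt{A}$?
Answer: $\frac{32789}{22216049522} - \frac{3456 i \sqrt{210}}{11108024761} \approx 1.4759 \cdot 10^{-6} - 4.5086 \cdot 10^{-6} i$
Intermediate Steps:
$j = -210$ ($j = 42 \left(-5\right) = -210$)
$H = -8$ ($H = -4 - 4 = -8$)
$P{\left(m \right)} = 3 m^{3}$ ($P{\left(m \right)} = 3 m m^{2} = 3 m^{3}$)
$O{\left(A \right)} = 13824 \sqrt{A}$ ($O{\left(A \right)} = - 9 \cdot 3 \left(-8\right)^{3} \sqrt{A} = - 9 \cdot 3 \left(-512\right) \sqrt{A} = - 9 \left(- 1536 \sqrt{A}\right) = 13824 \sqrt{A}$)
$\frac{1}{O{\left(j \right)} + 65578} = \frac{1}{13824 \sqrt{-210} + 65578} = \frac{1}{13824 i \sqrt{210} + 65578} = \frac{1}{65578 + 13824 i \sqrt{210}}$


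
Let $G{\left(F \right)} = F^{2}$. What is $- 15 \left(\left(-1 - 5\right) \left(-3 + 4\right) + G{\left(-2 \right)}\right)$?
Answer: $30$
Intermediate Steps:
$- 15 \left(\left(-1 - 5\right) \left(-3 + 4\right) + G{\left(-2 \right)}\right) = - 15 \left(\left(-1 - 5\right) \left(-3 + 4\right) + \left(-2\right)^{2}\right) = - 15 \left(\left(-6\right) 1 + 4\right) = - 15 \left(-6 + 4\right) = \left(-15\right) \left(-2\right) = 30$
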